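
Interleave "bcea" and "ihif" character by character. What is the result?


Interleaving "bcea" and "ihif":
  Position 0: 'b' from first, 'i' from second => "bi"
  Position 1: 'c' from first, 'h' from second => "ch"
  Position 2: 'e' from first, 'i' from second => "ei"
  Position 3: 'a' from first, 'f' from second => "af"
Result: bicheiaf

bicheiaf


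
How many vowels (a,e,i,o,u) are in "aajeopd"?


Input: aajeopd
Checking each character:
  'a' at position 0: vowel (running total: 1)
  'a' at position 1: vowel (running total: 2)
  'j' at position 2: consonant
  'e' at position 3: vowel (running total: 3)
  'o' at position 4: vowel (running total: 4)
  'p' at position 5: consonant
  'd' at position 6: consonant
Total vowels: 4

4


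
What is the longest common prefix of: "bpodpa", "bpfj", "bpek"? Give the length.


Words: bpodpa, bpfj, bpek
  Position 0: all 'b' => match
  Position 1: all 'p' => match
  Position 2: ('o', 'f', 'e') => mismatch, stop
LCP = "bp" (length 2)

2


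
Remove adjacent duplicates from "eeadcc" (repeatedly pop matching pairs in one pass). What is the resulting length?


Input: eeadcc
Stack-based adjacent duplicate removal:
  Read 'e': push. Stack: e
  Read 'e': matches stack top 'e' => pop. Stack: (empty)
  Read 'a': push. Stack: a
  Read 'd': push. Stack: ad
  Read 'c': push. Stack: adc
  Read 'c': matches stack top 'c' => pop. Stack: ad
Final stack: "ad" (length 2)

2


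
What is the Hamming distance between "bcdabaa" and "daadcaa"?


Comparing "bcdabaa" and "daadcaa" position by position:
  Position 0: 'b' vs 'd' => differ
  Position 1: 'c' vs 'a' => differ
  Position 2: 'd' vs 'a' => differ
  Position 3: 'a' vs 'd' => differ
  Position 4: 'b' vs 'c' => differ
  Position 5: 'a' vs 'a' => same
  Position 6: 'a' vs 'a' => same
Total differences (Hamming distance): 5

5


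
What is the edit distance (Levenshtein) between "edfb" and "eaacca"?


Computing edit distance: "edfb" -> "eaacca"
DP table:
           e    a    a    c    c    a
      0    1    2    3    4    5    6
  e   1    0    1    2    3    4    5
  d   2    1    1    2    3    4    5
  f   3    2    2    2    3    4    5
  b   4    3    3    3    3    4    5
Edit distance = dp[4][6] = 5

5


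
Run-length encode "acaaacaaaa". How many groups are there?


Input: acaaacaaaa
Scanning for consecutive runs:
  Group 1: 'a' x 1 (positions 0-0)
  Group 2: 'c' x 1 (positions 1-1)
  Group 3: 'a' x 3 (positions 2-4)
  Group 4: 'c' x 1 (positions 5-5)
  Group 5: 'a' x 4 (positions 6-9)
Total groups: 5

5


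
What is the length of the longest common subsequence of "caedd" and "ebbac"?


LCS of "caedd" and "ebbac"
DP table:
           e    b    b    a    c
      0    0    0    0    0    0
  c   0    0    0    0    0    1
  a   0    0    0    0    1    1
  e   0    1    1    1    1    1
  d   0    1    1    1    1    1
  d   0    1    1    1    1    1
LCS length = dp[5][5] = 1

1


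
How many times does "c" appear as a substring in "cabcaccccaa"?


Searching for "c" in "cabcaccccaa"
Scanning each position:
  Position 0: "c" => MATCH
  Position 1: "a" => no
  Position 2: "b" => no
  Position 3: "c" => MATCH
  Position 4: "a" => no
  Position 5: "c" => MATCH
  Position 6: "c" => MATCH
  Position 7: "c" => MATCH
  Position 8: "c" => MATCH
  Position 9: "a" => no
  Position 10: "a" => no
Total occurrences: 6

6


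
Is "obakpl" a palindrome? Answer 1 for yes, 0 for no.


Input: obakpl
Reversed: lpkabo
  Compare pos 0 ('o') with pos 5 ('l'): MISMATCH
  Compare pos 1 ('b') with pos 4 ('p'): MISMATCH
  Compare pos 2 ('a') with pos 3 ('k'): MISMATCH
Result: not a palindrome

0


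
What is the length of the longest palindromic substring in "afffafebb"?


Input: "afffafebb"
Checking substrings for palindromes:
  [0:5] "afffa" (len 5) => palindrome
  [1:4] "fff" (len 3) => palindrome
  [3:6] "faf" (len 3) => palindrome
  [1:3] "ff" (len 2) => palindrome
  [2:4] "ff" (len 2) => palindrome
  [7:9] "bb" (len 2) => palindrome
Longest palindromic substring: "afffa" with length 5

5


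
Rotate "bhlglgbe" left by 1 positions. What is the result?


Input: "bhlglgbe", rotate left by 1
First 1 characters: "b"
Remaining characters: "hlglgbe"
Concatenate remaining + first: "hlglgbe" + "b" = "hlglgbeb"

hlglgbeb


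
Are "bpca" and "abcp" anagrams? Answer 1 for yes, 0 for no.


Strings: "bpca", "abcp"
Sorted first:  abcp
Sorted second: abcp
Sorted forms match => anagrams

1


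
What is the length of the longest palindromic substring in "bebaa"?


Input: "bebaa"
Checking substrings for palindromes:
  [0:3] "beb" (len 3) => palindrome
  [3:5] "aa" (len 2) => palindrome
Longest palindromic substring: "beb" with length 3

3


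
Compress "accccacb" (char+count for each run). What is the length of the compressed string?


Input: accccacb
Runs:
  'a' x 1 => "a1"
  'c' x 4 => "c4"
  'a' x 1 => "a1"
  'c' x 1 => "c1"
  'b' x 1 => "b1"
Compressed: "a1c4a1c1b1"
Compressed length: 10

10


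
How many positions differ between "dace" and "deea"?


Comparing "dace" and "deea" position by position:
  Position 0: 'd' vs 'd' => same
  Position 1: 'a' vs 'e' => DIFFER
  Position 2: 'c' vs 'e' => DIFFER
  Position 3: 'e' vs 'a' => DIFFER
Positions that differ: 3

3


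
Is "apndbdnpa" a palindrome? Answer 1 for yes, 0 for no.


Input: apndbdnpa
Reversed: apndbdnpa
  Compare pos 0 ('a') with pos 8 ('a'): match
  Compare pos 1 ('p') with pos 7 ('p'): match
  Compare pos 2 ('n') with pos 6 ('n'): match
  Compare pos 3 ('d') with pos 5 ('d'): match
Result: palindrome

1


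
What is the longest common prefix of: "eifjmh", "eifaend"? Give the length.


Words: eifjmh, eifaend
  Position 0: all 'e' => match
  Position 1: all 'i' => match
  Position 2: all 'f' => match
  Position 3: ('j', 'a') => mismatch, stop
LCP = "eif" (length 3)

3


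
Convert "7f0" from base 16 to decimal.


Input: "7f0" in base 16
Positional expansion:
  Digit '7' (value 7) x 16^2 = 1792
  Digit 'f' (value 15) x 16^1 = 240
  Digit '0' (value 0) x 16^0 = 0
Sum = 2032

2032


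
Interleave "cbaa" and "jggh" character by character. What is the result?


Interleaving "cbaa" and "jggh":
  Position 0: 'c' from first, 'j' from second => "cj"
  Position 1: 'b' from first, 'g' from second => "bg"
  Position 2: 'a' from first, 'g' from second => "ag"
  Position 3: 'a' from first, 'h' from second => "ah"
Result: cjbgagah

cjbgagah


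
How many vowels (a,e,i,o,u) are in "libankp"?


Input: libankp
Checking each character:
  'l' at position 0: consonant
  'i' at position 1: vowel (running total: 1)
  'b' at position 2: consonant
  'a' at position 3: vowel (running total: 2)
  'n' at position 4: consonant
  'k' at position 5: consonant
  'p' at position 6: consonant
Total vowels: 2

2


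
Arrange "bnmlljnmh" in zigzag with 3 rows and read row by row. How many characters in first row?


Zigzag "bnmlljnmh" into 3 rows:
Placing characters:
  'b' => row 0
  'n' => row 1
  'm' => row 2
  'l' => row 1
  'l' => row 0
  'j' => row 1
  'n' => row 2
  'm' => row 1
  'h' => row 0
Rows:
  Row 0: "blh"
  Row 1: "nljm"
  Row 2: "mn"
First row length: 3

3


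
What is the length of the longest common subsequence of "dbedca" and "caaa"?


LCS of "dbedca" and "caaa"
DP table:
           c    a    a    a
      0    0    0    0    0
  d   0    0    0    0    0
  b   0    0    0    0    0
  e   0    0    0    0    0
  d   0    0    0    0    0
  c   0    1    1    1    1
  a   0    1    2    2    2
LCS length = dp[6][4] = 2

2


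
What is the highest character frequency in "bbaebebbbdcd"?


Input: bbaebebbbdcd
Character counts:
  'a': 1
  'b': 6
  'c': 1
  'd': 2
  'e': 2
Maximum frequency: 6

6


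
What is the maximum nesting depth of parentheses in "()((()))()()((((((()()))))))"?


Input: "()((()))()()((((((()()))))))"
Tracking depth:
  Position 0 '(': depth becomes 1
  Position 1 ')': depth becomes 0
  Position 2 '(': depth becomes 1
  Position 3 '(': depth becomes 2
  Position 4 '(': depth becomes 3
  Position 5 ')': depth becomes 2
  Position 6 ')': depth becomes 1
  Position 7 ')': depth becomes 0
  Position 8 '(': depth becomes 1
  Position 9 ')': depth becomes 0
  Position 10 '(': depth becomes 1
  Position 11 ')': depth becomes 0
  Position 12 '(': depth becomes 1
  Position 13 '(': depth becomes 2
  Position 14 '(': depth becomes 3
  Position 15 '(': depth becomes 4
  Position 16 '(': depth becomes 5
  Position 17 '(': depth becomes 6
  Position 18 '(': depth becomes 7
  Position 19 ')': depth becomes 6
  Position 20 '(': depth becomes 7
  Position 21 ')': depth becomes 6
  Position 22 ')': depth becomes 5
  Position 23 ')': depth becomes 4
  Position 24 ')': depth becomes 3
  Position 25 ')': depth becomes 2
  Position 26 ')': depth becomes 1
  Position 27 ')': depth becomes 0
Maximum depth reached: 7

7


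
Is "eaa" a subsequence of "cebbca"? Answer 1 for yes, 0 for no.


Check if "eaa" is a subsequence of "cebbca"
Greedy scan:
  Position 0 ('c'): no match needed
  Position 1 ('e'): matches sub[0] = 'e'
  Position 2 ('b'): no match needed
  Position 3 ('b'): no match needed
  Position 4 ('c'): no match needed
  Position 5 ('a'): matches sub[1] = 'a'
Only matched 2/3 characters => not a subsequence

0


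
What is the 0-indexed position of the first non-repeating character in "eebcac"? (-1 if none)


Input: eebcac
Character frequencies:
  'a': 1
  'b': 1
  'c': 2
  'e': 2
Scanning left to right for freq == 1:
  Position 0 ('e'): freq=2, skip
  Position 1 ('e'): freq=2, skip
  Position 2 ('b'): unique! => answer = 2

2


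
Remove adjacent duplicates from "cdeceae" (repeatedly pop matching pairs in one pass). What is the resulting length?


Input: cdeceae
Stack-based adjacent duplicate removal:
  Read 'c': push. Stack: c
  Read 'd': push. Stack: cd
  Read 'e': push. Stack: cde
  Read 'c': push. Stack: cdec
  Read 'e': push. Stack: cdece
  Read 'a': push. Stack: cdecea
  Read 'e': push. Stack: cdeceae
Final stack: "cdeceae" (length 7)

7


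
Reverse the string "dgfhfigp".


Input: dgfhfigp
Reading characters right to left:
  Position 7: 'p'
  Position 6: 'g'
  Position 5: 'i'
  Position 4: 'f'
  Position 3: 'h'
  Position 2: 'f'
  Position 1: 'g'
  Position 0: 'd'
Reversed: pgifhfgd

pgifhfgd


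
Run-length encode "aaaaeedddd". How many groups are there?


Input: aaaaeedddd
Scanning for consecutive runs:
  Group 1: 'a' x 4 (positions 0-3)
  Group 2: 'e' x 2 (positions 4-5)
  Group 3: 'd' x 4 (positions 6-9)
Total groups: 3

3


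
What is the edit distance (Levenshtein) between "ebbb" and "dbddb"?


Computing edit distance: "ebbb" -> "dbddb"
DP table:
           d    b    d    d    b
      0    1    2    3    4    5
  e   1    1    2    3    4    5
  b   2    2    1    2    3    4
  b   3    3    2    2    3    3
  b   4    4    3    3    3    3
Edit distance = dp[4][5] = 3

3


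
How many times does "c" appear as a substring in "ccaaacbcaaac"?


Searching for "c" in "ccaaacbcaaac"
Scanning each position:
  Position 0: "c" => MATCH
  Position 1: "c" => MATCH
  Position 2: "a" => no
  Position 3: "a" => no
  Position 4: "a" => no
  Position 5: "c" => MATCH
  Position 6: "b" => no
  Position 7: "c" => MATCH
  Position 8: "a" => no
  Position 9: "a" => no
  Position 10: "a" => no
  Position 11: "c" => MATCH
Total occurrences: 5

5


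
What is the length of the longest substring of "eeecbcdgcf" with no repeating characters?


Input: "eeecbcdgcf"
Sliding window (track last position of each char):
  Position 0 ('e'): window [0,0] length 1 -- new best
  Position 1 ('e'): repeat (last at 0), move window start to 1
  Position 1 ('e'): window [1,1] length 1
  Position 2 ('e'): repeat (last at 1), move window start to 2
  Position 2 ('e'): window [2,2] length 1
  Position 3 ('c'): window [2,3] length 2 -- new best
  Position 4 ('b'): window [2,4] length 3 -- new best
  Position 5 ('c'): repeat (last at 3), move window start to 4
  Position 5 ('c'): window [4,5] length 2
  Position 6 ('d'): window [4,6] length 3
  Position 7 ('g'): window [4,7] length 4 -- new best
  Position 8 ('c'): repeat (last at 5), move window start to 6
  Position 8 ('c'): window [6,8] length 3
  Position 9 ('f'): window [6,9] length 4
Longest substring with no repeats: "bcdg" with length 4

4


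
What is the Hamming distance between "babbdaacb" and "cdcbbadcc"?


Comparing "babbdaacb" and "cdcbbadcc" position by position:
  Position 0: 'b' vs 'c' => differ
  Position 1: 'a' vs 'd' => differ
  Position 2: 'b' vs 'c' => differ
  Position 3: 'b' vs 'b' => same
  Position 4: 'd' vs 'b' => differ
  Position 5: 'a' vs 'a' => same
  Position 6: 'a' vs 'd' => differ
  Position 7: 'c' vs 'c' => same
  Position 8: 'b' vs 'c' => differ
Total differences (Hamming distance): 6

6


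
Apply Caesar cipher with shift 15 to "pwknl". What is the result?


Caesar cipher: shift "pwknl" by 15
  'p' (pos 15) + 15 = pos 4 = 'e'
  'w' (pos 22) + 15 = pos 11 = 'l'
  'k' (pos 10) + 15 = pos 25 = 'z'
  'n' (pos 13) + 15 = pos 2 = 'c'
  'l' (pos 11) + 15 = pos 0 = 'a'
Result: elzca

elzca


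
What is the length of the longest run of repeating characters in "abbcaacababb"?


Input: "abbcaacababb"
Scanning for longest run:
  Position 1 ('b'): new char, reset run to 1
  Position 2 ('b'): continues run of 'b', length=2
  Position 3 ('c'): new char, reset run to 1
  Position 4 ('a'): new char, reset run to 1
  Position 5 ('a'): continues run of 'a', length=2
  Position 6 ('c'): new char, reset run to 1
  Position 7 ('a'): new char, reset run to 1
  Position 8 ('b'): new char, reset run to 1
  Position 9 ('a'): new char, reset run to 1
  Position 10 ('b'): new char, reset run to 1
  Position 11 ('b'): continues run of 'b', length=2
Longest run: 'b' with length 2

2


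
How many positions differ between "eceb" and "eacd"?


Comparing "eceb" and "eacd" position by position:
  Position 0: 'e' vs 'e' => same
  Position 1: 'c' vs 'a' => DIFFER
  Position 2: 'e' vs 'c' => DIFFER
  Position 3: 'b' vs 'd' => DIFFER
Positions that differ: 3

3


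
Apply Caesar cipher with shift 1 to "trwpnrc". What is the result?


Caesar cipher: shift "trwpnrc" by 1
  't' (pos 19) + 1 = pos 20 = 'u'
  'r' (pos 17) + 1 = pos 18 = 's'
  'w' (pos 22) + 1 = pos 23 = 'x'
  'p' (pos 15) + 1 = pos 16 = 'q'
  'n' (pos 13) + 1 = pos 14 = 'o'
  'r' (pos 17) + 1 = pos 18 = 's'
  'c' (pos 2) + 1 = pos 3 = 'd'
Result: usxqosd

usxqosd


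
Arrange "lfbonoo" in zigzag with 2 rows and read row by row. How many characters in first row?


Zigzag "lfbonoo" into 2 rows:
Placing characters:
  'l' => row 0
  'f' => row 1
  'b' => row 0
  'o' => row 1
  'n' => row 0
  'o' => row 1
  'o' => row 0
Rows:
  Row 0: "lbno"
  Row 1: "foo"
First row length: 4

4


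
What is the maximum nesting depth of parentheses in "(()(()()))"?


Input: "(()(()()))"
Tracking depth:
  Position 0 '(': depth becomes 1
  Position 1 '(': depth becomes 2
  Position 2 ')': depth becomes 1
  Position 3 '(': depth becomes 2
  Position 4 '(': depth becomes 3
  Position 5 ')': depth becomes 2
  Position 6 '(': depth becomes 3
  Position 7 ')': depth becomes 2
  Position 8 ')': depth becomes 1
  Position 9 ')': depth becomes 0
Maximum depth reached: 3

3


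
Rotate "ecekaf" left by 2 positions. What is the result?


Input: "ecekaf", rotate left by 2
First 2 characters: "ec"
Remaining characters: "ekaf"
Concatenate remaining + first: "ekaf" + "ec" = "ekafec"

ekafec


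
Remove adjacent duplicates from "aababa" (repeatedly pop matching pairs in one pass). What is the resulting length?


Input: aababa
Stack-based adjacent duplicate removal:
  Read 'a': push. Stack: a
  Read 'a': matches stack top 'a' => pop. Stack: (empty)
  Read 'b': push. Stack: b
  Read 'a': push. Stack: ba
  Read 'b': push. Stack: bab
  Read 'a': push. Stack: baba
Final stack: "baba" (length 4)

4


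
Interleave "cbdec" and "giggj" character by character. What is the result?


Interleaving "cbdec" and "giggj":
  Position 0: 'c' from first, 'g' from second => "cg"
  Position 1: 'b' from first, 'i' from second => "bi"
  Position 2: 'd' from first, 'g' from second => "dg"
  Position 3: 'e' from first, 'g' from second => "eg"
  Position 4: 'c' from first, 'j' from second => "cj"
Result: cgbidgegcj

cgbidgegcj


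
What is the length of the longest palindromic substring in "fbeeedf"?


Input: "fbeeedf"
Checking substrings for palindromes:
  [2:5] "eee" (len 3) => palindrome
  [2:4] "ee" (len 2) => palindrome
  [3:5] "ee" (len 2) => palindrome
Longest palindromic substring: "eee" with length 3

3


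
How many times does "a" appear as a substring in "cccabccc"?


Searching for "a" in "cccabccc"
Scanning each position:
  Position 0: "c" => no
  Position 1: "c" => no
  Position 2: "c" => no
  Position 3: "a" => MATCH
  Position 4: "b" => no
  Position 5: "c" => no
  Position 6: "c" => no
  Position 7: "c" => no
Total occurrences: 1

1


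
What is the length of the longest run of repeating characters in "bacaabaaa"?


Input: "bacaabaaa"
Scanning for longest run:
  Position 1 ('a'): new char, reset run to 1
  Position 2 ('c'): new char, reset run to 1
  Position 3 ('a'): new char, reset run to 1
  Position 4 ('a'): continues run of 'a', length=2
  Position 5 ('b'): new char, reset run to 1
  Position 6 ('a'): new char, reset run to 1
  Position 7 ('a'): continues run of 'a', length=2
  Position 8 ('a'): continues run of 'a', length=3
Longest run: 'a' with length 3

3


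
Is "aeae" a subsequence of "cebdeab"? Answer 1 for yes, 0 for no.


Check if "aeae" is a subsequence of "cebdeab"
Greedy scan:
  Position 0 ('c'): no match needed
  Position 1 ('e'): no match needed
  Position 2 ('b'): no match needed
  Position 3 ('d'): no match needed
  Position 4 ('e'): no match needed
  Position 5 ('a'): matches sub[0] = 'a'
  Position 6 ('b'): no match needed
Only matched 1/4 characters => not a subsequence

0


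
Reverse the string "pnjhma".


Input: pnjhma
Reading characters right to left:
  Position 5: 'a'
  Position 4: 'm'
  Position 3: 'h'
  Position 2: 'j'
  Position 1: 'n'
  Position 0: 'p'
Reversed: amhjnp

amhjnp


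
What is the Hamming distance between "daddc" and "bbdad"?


Comparing "daddc" and "bbdad" position by position:
  Position 0: 'd' vs 'b' => differ
  Position 1: 'a' vs 'b' => differ
  Position 2: 'd' vs 'd' => same
  Position 3: 'd' vs 'a' => differ
  Position 4: 'c' vs 'd' => differ
Total differences (Hamming distance): 4

4


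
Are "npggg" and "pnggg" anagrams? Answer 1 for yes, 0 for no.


Strings: "npggg", "pnggg"
Sorted first:  gggnp
Sorted second: gggnp
Sorted forms match => anagrams

1


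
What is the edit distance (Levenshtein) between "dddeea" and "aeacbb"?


Computing edit distance: "dddeea" -> "aeacbb"
DP table:
           a    e    a    c    b    b
      0    1    2    3    4    5    6
  d   1    1    2    3    4    5    6
  d   2    2    2    3    4    5    6
  d   3    3    3    3    4    5    6
  e   4    4    3    4    4    5    6
  e   5    5    4    4    5    5    6
  a   6    5    5    4    5    6    6
Edit distance = dp[6][6] = 6

6


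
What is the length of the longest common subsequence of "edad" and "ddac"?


LCS of "edad" and "ddac"
DP table:
           d    d    a    c
      0    0    0    0    0
  e   0    0    0    0    0
  d   0    1    1    1    1
  a   0    1    1    2    2
  d   0    1    2    2    2
LCS length = dp[4][4] = 2

2


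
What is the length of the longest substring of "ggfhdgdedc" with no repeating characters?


Input: "ggfhdgdedc"
Sliding window (track last position of each char):
  Position 0 ('g'): window [0,0] length 1 -- new best
  Position 1 ('g'): repeat (last at 0), move window start to 1
  Position 1 ('g'): window [1,1] length 1
  Position 2 ('f'): window [1,2] length 2 -- new best
  Position 3 ('h'): window [1,3] length 3 -- new best
  Position 4 ('d'): window [1,4] length 4 -- new best
  Position 5 ('g'): repeat (last at 1), move window start to 2
  Position 5 ('g'): window [2,5] length 4
  Position 6 ('d'): repeat (last at 4), move window start to 5
  Position 6 ('d'): window [5,6] length 2
  Position 7 ('e'): window [5,7] length 3
  Position 8 ('d'): repeat (last at 6), move window start to 7
  Position 8 ('d'): window [7,8] length 2
  Position 9 ('c'): window [7,9] length 3
Longest substring with no repeats: "gfhd" with length 4

4


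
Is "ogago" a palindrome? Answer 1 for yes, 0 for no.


Input: ogago
Reversed: ogago
  Compare pos 0 ('o') with pos 4 ('o'): match
  Compare pos 1 ('g') with pos 3 ('g'): match
Result: palindrome

1


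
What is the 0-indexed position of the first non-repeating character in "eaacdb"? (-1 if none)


Input: eaacdb
Character frequencies:
  'a': 2
  'b': 1
  'c': 1
  'd': 1
  'e': 1
Scanning left to right for freq == 1:
  Position 0 ('e'): unique! => answer = 0

0


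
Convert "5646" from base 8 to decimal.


Input: "5646" in base 8
Positional expansion:
  Digit '5' (value 5) x 8^3 = 2560
  Digit '6' (value 6) x 8^2 = 384
  Digit '4' (value 4) x 8^1 = 32
  Digit '6' (value 6) x 8^0 = 6
Sum = 2982

2982


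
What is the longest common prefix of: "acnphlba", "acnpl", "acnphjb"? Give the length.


Words: acnphlba, acnpl, acnphjb
  Position 0: all 'a' => match
  Position 1: all 'c' => match
  Position 2: all 'n' => match
  Position 3: all 'p' => match
  Position 4: ('h', 'l', 'h') => mismatch, stop
LCP = "acnp" (length 4)

4


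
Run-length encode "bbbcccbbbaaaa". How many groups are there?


Input: bbbcccbbbaaaa
Scanning for consecutive runs:
  Group 1: 'b' x 3 (positions 0-2)
  Group 2: 'c' x 3 (positions 3-5)
  Group 3: 'b' x 3 (positions 6-8)
  Group 4: 'a' x 4 (positions 9-12)
Total groups: 4

4


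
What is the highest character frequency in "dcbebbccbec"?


Input: dcbebbccbec
Character counts:
  'b': 4
  'c': 4
  'd': 1
  'e': 2
Maximum frequency: 4

4


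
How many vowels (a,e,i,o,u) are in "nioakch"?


Input: nioakch
Checking each character:
  'n' at position 0: consonant
  'i' at position 1: vowel (running total: 1)
  'o' at position 2: vowel (running total: 2)
  'a' at position 3: vowel (running total: 3)
  'k' at position 4: consonant
  'c' at position 5: consonant
  'h' at position 6: consonant
Total vowels: 3

3


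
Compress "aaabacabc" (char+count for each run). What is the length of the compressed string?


Input: aaabacabc
Runs:
  'a' x 3 => "a3"
  'b' x 1 => "b1"
  'a' x 1 => "a1"
  'c' x 1 => "c1"
  'a' x 1 => "a1"
  'b' x 1 => "b1"
  'c' x 1 => "c1"
Compressed: "a3b1a1c1a1b1c1"
Compressed length: 14

14


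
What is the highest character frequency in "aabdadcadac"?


Input: aabdadcadac
Character counts:
  'a': 5
  'b': 1
  'c': 2
  'd': 3
Maximum frequency: 5

5


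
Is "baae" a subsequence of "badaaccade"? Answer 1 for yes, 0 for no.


Check if "baae" is a subsequence of "badaaccade"
Greedy scan:
  Position 0 ('b'): matches sub[0] = 'b'
  Position 1 ('a'): matches sub[1] = 'a'
  Position 2 ('d'): no match needed
  Position 3 ('a'): matches sub[2] = 'a'
  Position 4 ('a'): no match needed
  Position 5 ('c'): no match needed
  Position 6 ('c'): no match needed
  Position 7 ('a'): no match needed
  Position 8 ('d'): no match needed
  Position 9 ('e'): matches sub[3] = 'e'
All 4 characters matched => is a subsequence

1


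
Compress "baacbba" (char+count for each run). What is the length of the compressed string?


Input: baacbba
Runs:
  'b' x 1 => "b1"
  'a' x 2 => "a2"
  'c' x 1 => "c1"
  'b' x 2 => "b2"
  'a' x 1 => "a1"
Compressed: "b1a2c1b2a1"
Compressed length: 10

10


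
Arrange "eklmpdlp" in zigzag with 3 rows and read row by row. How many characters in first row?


Zigzag "eklmpdlp" into 3 rows:
Placing characters:
  'e' => row 0
  'k' => row 1
  'l' => row 2
  'm' => row 1
  'p' => row 0
  'd' => row 1
  'l' => row 2
  'p' => row 1
Rows:
  Row 0: "ep"
  Row 1: "kmdp"
  Row 2: "ll"
First row length: 2

2


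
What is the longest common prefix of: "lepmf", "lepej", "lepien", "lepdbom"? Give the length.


Words: lepmf, lepej, lepien, lepdbom
  Position 0: all 'l' => match
  Position 1: all 'e' => match
  Position 2: all 'p' => match
  Position 3: ('m', 'e', 'i', 'd') => mismatch, stop
LCP = "lep" (length 3)

3


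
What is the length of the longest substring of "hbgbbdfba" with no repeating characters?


Input: "hbgbbdfba"
Sliding window (track last position of each char):
  Position 0 ('h'): window [0,0] length 1 -- new best
  Position 1 ('b'): window [0,1] length 2 -- new best
  Position 2 ('g'): window [0,2] length 3 -- new best
  Position 3 ('b'): repeat (last at 1), move window start to 2
  Position 3 ('b'): window [2,3] length 2
  Position 4 ('b'): repeat (last at 3), move window start to 4
  Position 4 ('b'): window [4,4] length 1
  Position 5 ('d'): window [4,5] length 2
  Position 6 ('f'): window [4,6] length 3
  Position 7 ('b'): repeat (last at 4), move window start to 5
  Position 7 ('b'): window [5,7] length 3
  Position 8 ('a'): window [5,8] length 4 -- new best
Longest substring with no repeats: "dfba" with length 4

4


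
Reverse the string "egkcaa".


Input: egkcaa
Reading characters right to left:
  Position 5: 'a'
  Position 4: 'a'
  Position 3: 'c'
  Position 2: 'k'
  Position 1: 'g'
  Position 0: 'e'
Reversed: aackge

aackge


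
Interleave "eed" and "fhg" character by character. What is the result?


Interleaving "eed" and "fhg":
  Position 0: 'e' from first, 'f' from second => "ef"
  Position 1: 'e' from first, 'h' from second => "eh"
  Position 2: 'd' from first, 'g' from second => "dg"
Result: efehdg

efehdg


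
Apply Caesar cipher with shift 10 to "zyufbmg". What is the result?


Caesar cipher: shift "zyufbmg" by 10
  'z' (pos 25) + 10 = pos 9 = 'j'
  'y' (pos 24) + 10 = pos 8 = 'i'
  'u' (pos 20) + 10 = pos 4 = 'e'
  'f' (pos 5) + 10 = pos 15 = 'p'
  'b' (pos 1) + 10 = pos 11 = 'l'
  'm' (pos 12) + 10 = pos 22 = 'w'
  'g' (pos 6) + 10 = pos 16 = 'q'
Result: jieplwq

jieplwq


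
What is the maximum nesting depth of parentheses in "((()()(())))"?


Input: "((()()(())))"
Tracking depth:
  Position 0 '(': depth becomes 1
  Position 1 '(': depth becomes 2
  Position 2 '(': depth becomes 3
  Position 3 ')': depth becomes 2
  Position 4 '(': depth becomes 3
  Position 5 ')': depth becomes 2
  Position 6 '(': depth becomes 3
  Position 7 '(': depth becomes 4
  Position 8 ')': depth becomes 3
  Position 9 ')': depth becomes 2
  Position 10 ')': depth becomes 1
  Position 11 ')': depth becomes 0
Maximum depth reached: 4

4


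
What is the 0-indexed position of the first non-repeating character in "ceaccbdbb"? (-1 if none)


Input: ceaccbdbb
Character frequencies:
  'a': 1
  'b': 3
  'c': 3
  'd': 1
  'e': 1
Scanning left to right for freq == 1:
  Position 0 ('c'): freq=3, skip
  Position 1 ('e'): unique! => answer = 1

1


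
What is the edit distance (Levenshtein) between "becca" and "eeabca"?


Computing edit distance: "becca" -> "eeabca"
DP table:
           e    e    a    b    c    a
      0    1    2    3    4    5    6
  b   1    1    2    3    3    4    5
  e   2    1    1    2    3    4    5
  c   3    2    2    2    3    3    4
  c   4    3    3    3    3    3    4
  a   5    4    4    3    4    4    3
Edit distance = dp[5][6] = 3

3


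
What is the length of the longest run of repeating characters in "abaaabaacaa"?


Input: "abaaabaacaa"
Scanning for longest run:
  Position 1 ('b'): new char, reset run to 1
  Position 2 ('a'): new char, reset run to 1
  Position 3 ('a'): continues run of 'a', length=2
  Position 4 ('a'): continues run of 'a', length=3
  Position 5 ('b'): new char, reset run to 1
  Position 6 ('a'): new char, reset run to 1
  Position 7 ('a'): continues run of 'a', length=2
  Position 8 ('c'): new char, reset run to 1
  Position 9 ('a'): new char, reset run to 1
  Position 10 ('a'): continues run of 'a', length=2
Longest run: 'a' with length 3

3


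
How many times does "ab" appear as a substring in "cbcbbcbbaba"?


Searching for "ab" in "cbcbbcbbaba"
Scanning each position:
  Position 0: "cb" => no
  Position 1: "bc" => no
  Position 2: "cb" => no
  Position 3: "bb" => no
  Position 4: "bc" => no
  Position 5: "cb" => no
  Position 6: "bb" => no
  Position 7: "ba" => no
  Position 8: "ab" => MATCH
  Position 9: "ba" => no
Total occurrences: 1

1


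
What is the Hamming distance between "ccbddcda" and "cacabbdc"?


Comparing "ccbddcda" and "cacabbdc" position by position:
  Position 0: 'c' vs 'c' => same
  Position 1: 'c' vs 'a' => differ
  Position 2: 'b' vs 'c' => differ
  Position 3: 'd' vs 'a' => differ
  Position 4: 'd' vs 'b' => differ
  Position 5: 'c' vs 'b' => differ
  Position 6: 'd' vs 'd' => same
  Position 7: 'a' vs 'c' => differ
Total differences (Hamming distance): 6

6


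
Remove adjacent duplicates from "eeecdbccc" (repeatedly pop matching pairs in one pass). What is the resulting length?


Input: eeecdbccc
Stack-based adjacent duplicate removal:
  Read 'e': push. Stack: e
  Read 'e': matches stack top 'e' => pop. Stack: (empty)
  Read 'e': push. Stack: e
  Read 'c': push. Stack: ec
  Read 'd': push. Stack: ecd
  Read 'b': push. Stack: ecdb
  Read 'c': push. Stack: ecdbc
  Read 'c': matches stack top 'c' => pop. Stack: ecdb
  Read 'c': push. Stack: ecdbc
Final stack: "ecdbc" (length 5)

5


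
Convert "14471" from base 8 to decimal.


Input: "14471" in base 8
Positional expansion:
  Digit '1' (value 1) x 8^4 = 4096
  Digit '4' (value 4) x 8^3 = 2048
  Digit '4' (value 4) x 8^2 = 256
  Digit '7' (value 7) x 8^1 = 56
  Digit '1' (value 1) x 8^0 = 1
Sum = 6457

6457


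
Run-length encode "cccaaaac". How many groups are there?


Input: cccaaaac
Scanning for consecutive runs:
  Group 1: 'c' x 3 (positions 0-2)
  Group 2: 'a' x 4 (positions 3-6)
  Group 3: 'c' x 1 (positions 7-7)
Total groups: 3

3


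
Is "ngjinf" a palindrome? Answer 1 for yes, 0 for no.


Input: ngjinf
Reversed: fnijgn
  Compare pos 0 ('n') with pos 5 ('f'): MISMATCH
  Compare pos 1 ('g') with pos 4 ('n'): MISMATCH
  Compare pos 2 ('j') with pos 3 ('i'): MISMATCH
Result: not a palindrome

0


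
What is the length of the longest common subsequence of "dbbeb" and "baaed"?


LCS of "dbbeb" and "baaed"
DP table:
           b    a    a    e    d
      0    0    0    0    0    0
  d   0    0    0    0    0    1
  b   0    1    1    1    1    1
  b   0    1    1    1    1    1
  e   0    1    1    1    2    2
  b   0    1    1    1    2    2
LCS length = dp[5][5] = 2

2


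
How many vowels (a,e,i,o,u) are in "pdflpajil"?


Input: pdflpajil
Checking each character:
  'p' at position 0: consonant
  'd' at position 1: consonant
  'f' at position 2: consonant
  'l' at position 3: consonant
  'p' at position 4: consonant
  'a' at position 5: vowel (running total: 1)
  'j' at position 6: consonant
  'i' at position 7: vowel (running total: 2)
  'l' at position 8: consonant
Total vowels: 2

2


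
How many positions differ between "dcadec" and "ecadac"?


Comparing "dcadec" and "ecadac" position by position:
  Position 0: 'd' vs 'e' => DIFFER
  Position 1: 'c' vs 'c' => same
  Position 2: 'a' vs 'a' => same
  Position 3: 'd' vs 'd' => same
  Position 4: 'e' vs 'a' => DIFFER
  Position 5: 'c' vs 'c' => same
Positions that differ: 2

2


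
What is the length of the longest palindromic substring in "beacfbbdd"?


Input: "beacfbbdd"
Checking substrings for palindromes:
  [5:7] "bb" (len 2) => palindrome
  [7:9] "dd" (len 2) => palindrome
Longest palindromic substring: "bb" with length 2

2


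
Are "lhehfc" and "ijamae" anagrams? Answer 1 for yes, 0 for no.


Strings: "lhehfc", "ijamae"
Sorted first:  cefhhl
Sorted second: aaeijm
Differ at position 0: 'c' vs 'a' => not anagrams

0


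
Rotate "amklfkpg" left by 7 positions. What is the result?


Input: "amklfkpg", rotate left by 7
First 7 characters: "amklfkp"
Remaining characters: "g"
Concatenate remaining + first: "g" + "amklfkp" = "gamklfkp"

gamklfkp


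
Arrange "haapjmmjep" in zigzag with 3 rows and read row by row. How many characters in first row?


Zigzag "haapjmmjep" into 3 rows:
Placing characters:
  'h' => row 0
  'a' => row 1
  'a' => row 2
  'p' => row 1
  'j' => row 0
  'm' => row 1
  'm' => row 2
  'j' => row 1
  'e' => row 0
  'p' => row 1
Rows:
  Row 0: "hje"
  Row 1: "apmjp"
  Row 2: "am"
First row length: 3

3


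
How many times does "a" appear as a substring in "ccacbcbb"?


Searching for "a" in "ccacbcbb"
Scanning each position:
  Position 0: "c" => no
  Position 1: "c" => no
  Position 2: "a" => MATCH
  Position 3: "c" => no
  Position 4: "b" => no
  Position 5: "c" => no
  Position 6: "b" => no
  Position 7: "b" => no
Total occurrences: 1

1


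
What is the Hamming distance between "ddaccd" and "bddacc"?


Comparing "ddaccd" and "bddacc" position by position:
  Position 0: 'd' vs 'b' => differ
  Position 1: 'd' vs 'd' => same
  Position 2: 'a' vs 'd' => differ
  Position 3: 'c' vs 'a' => differ
  Position 4: 'c' vs 'c' => same
  Position 5: 'd' vs 'c' => differ
Total differences (Hamming distance): 4

4


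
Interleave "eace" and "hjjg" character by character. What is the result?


Interleaving "eace" and "hjjg":
  Position 0: 'e' from first, 'h' from second => "eh"
  Position 1: 'a' from first, 'j' from second => "aj"
  Position 2: 'c' from first, 'j' from second => "cj"
  Position 3: 'e' from first, 'g' from second => "eg"
Result: ehajcjeg

ehajcjeg


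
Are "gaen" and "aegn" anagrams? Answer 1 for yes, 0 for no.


Strings: "gaen", "aegn"
Sorted first:  aegn
Sorted second: aegn
Sorted forms match => anagrams

1


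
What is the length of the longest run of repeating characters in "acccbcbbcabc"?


Input: "acccbcbbcabc"
Scanning for longest run:
  Position 1 ('c'): new char, reset run to 1
  Position 2 ('c'): continues run of 'c', length=2
  Position 3 ('c'): continues run of 'c', length=3
  Position 4 ('b'): new char, reset run to 1
  Position 5 ('c'): new char, reset run to 1
  Position 6 ('b'): new char, reset run to 1
  Position 7 ('b'): continues run of 'b', length=2
  Position 8 ('c'): new char, reset run to 1
  Position 9 ('a'): new char, reset run to 1
  Position 10 ('b'): new char, reset run to 1
  Position 11 ('c'): new char, reset run to 1
Longest run: 'c' with length 3

3


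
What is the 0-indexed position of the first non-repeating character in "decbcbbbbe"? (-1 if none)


Input: decbcbbbbe
Character frequencies:
  'b': 5
  'c': 2
  'd': 1
  'e': 2
Scanning left to right for freq == 1:
  Position 0 ('d'): unique! => answer = 0

0


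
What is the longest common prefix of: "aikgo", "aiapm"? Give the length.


Words: aikgo, aiapm
  Position 0: all 'a' => match
  Position 1: all 'i' => match
  Position 2: ('k', 'a') => mismatch, stop
LCP = "ai" (length 2)

2


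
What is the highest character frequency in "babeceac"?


Input: babeceac
Character counts:
  'a': 2
  'b': 2
  'c': 2
  'e': 2
Maximum frequency: 2

2


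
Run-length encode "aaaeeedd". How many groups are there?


Input: aaaeeedd
Scanning for consecutive runs:
  Group 1: 'a' x 3 (positions 0-2)
  Group 2: 'e' x 3 (positions 3-5)
  Group 3: 'd' x 2 (positions 6-7)
Total groups: 3

3


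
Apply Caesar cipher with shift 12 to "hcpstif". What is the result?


Caesar cipher: shift "hcpstif" by 12
  'h' (pos 7) + 12 = pos 19 = 't'
  'c' (pos 2) + 12 = pos 14 = 'o'
  'p' (pos 15) + 12 = pos 1 = 'b'
  's' (pos 18) + 12 = pos 4 = 'e'
  't' (pos 19) + 12 = pos 5 = 'f'
  'i' (pos 8) + 12 = pos 20 = 'u'
  'f' (pos 5) + 12 = pos 17 = 'r'
Result: tobefur

tobefur


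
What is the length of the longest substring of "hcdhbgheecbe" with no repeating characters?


Input: "hcdhbgheecbe"
Sliding window (track last position of each char):
  Position 0 ('h'): window [0,0] length 1 -- new best
  Position 1 ('c'): window [0,1] length 2 -- new best
  Position 2 ('d'): window [0,2] length 3 -- new best
  Position 3 ('h'): repeat (last at 0), move window start to 1
  Position 3 ('h'): window [1,3] length 3
  Position 4 ('b'): window [1,4] length 4 -- new best
  Position 5 ('g'): window [1,5] length 5 -- new best
  Position 6 ('h'): repeat (last at 3), move window start to 4
  Position 6 ('h'): window [4,6] length 3
  Position 7 ('e'): window [4,7] length 4
  Position 8 ('e'): repeat (last at 7), move window start to 8
  Position 8 ('e'): window [8,8] length 1
  Position 9 ('c'): window [8,9] length 2
  Position 10 ('b'): window [8,10] length 3
  Position 11 ('e'): repeat (last at 8), move window start to 9
  Position 11 ('e'): window [9,11] length 3
Longest substring with no repeats: "cdhbg" with length 5

5


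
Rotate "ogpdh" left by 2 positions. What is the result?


Input: "ogpdh", rotate left by 2
First 2 characters: "og"
Remaining characters: "pdh"
Concatenate remaining + first: "pdh" + "og" = "pdhog"

pdhog


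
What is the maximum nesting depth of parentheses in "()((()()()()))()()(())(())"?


Input: "()((()()()()))()()(())(())"
Tracking depth:
  Position 0 '(': depth becomes 1
  Position 1 ')': depth becomes 0
  Position 2 '(': depth becomes 1
  Position 3 '(': depth becomes 2
  Position 4 '(': depth becomes 3
  Position 5 ')': depth becomes 2
  Position 6 '(': depth becomes 3
  Position 7 ')': depth becomes 2
  Position 8 '(': depth becomes 3
  Position 9 ')': depth becomes 2
  Position 10 '(': depth becomes 3
  Position 11 ')': depth becomes 2
  Position 12 ')': depth becomes 1
  Position 13 ')': depth becomes 0
  Position 14 '(': depth becomes 1
  Position 15 ')': depth becomes 0
  Position 16 '(': depth becomes 1
  Position 17 ')': depth becomes 0
  Position 18 '(': depth becomes 1
  Position 19 '(': depth becomes 2
  Position 20 ')': depth becomes 1
  Position 21 ')': depth becomes 0
  Position 22 '(': depth becomes 1
  Position 23 '(': depth becomes 2
  Position 24 ')': depth becomes 1
  Position 25 ')': depth becomes 0
Maximum depth reached: 3

3


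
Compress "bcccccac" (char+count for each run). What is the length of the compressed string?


Input: bcccccac
Runs:
  'b' x 1 => "b1"
  'c' x 5 => "c5"
  'a' x 1 => "a1"
  'c' x 1 => "c1"
Compressed: "b1c5a1c1"
Compressed length: 8

8


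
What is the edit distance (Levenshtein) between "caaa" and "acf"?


Computing edit distance: "caaa" -> "acf"
DP table:
           a    c    f
      0    1    2    3
  c   1    1    1    2
  a   2    1    2    2
  a   3    2    2    3
  a   4    3    3    3
Edit distance = dp[4][3] = 3

3


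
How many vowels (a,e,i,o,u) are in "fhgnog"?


Input: fhgnog
Checking each character:
  'f' at position 0: consonant
  'h' at position 1: consonant
  'g' at position 2: consonant
  'n' at position 3: consonant
  'o' at position 4: vowel (running total: 1)
  'g' at position 5: consonant
Total vowels: 1

1


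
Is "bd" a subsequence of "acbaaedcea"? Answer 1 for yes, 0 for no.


Check if "bd" is a subsequence of "acbaaedcea"
Greedy scan:
  Position 0 ('a'): no match needed
  Position 1 ('c'): no match needed
  Position 2 ('b'): matches sub[0] = 'b'
  Position 3 ('a'): no match needed
  Position 4 ('a'): no match needed
  Position 5 ('e'): no match needed
  Position 6 ('d'): matches sub[1] = 'd'
  Position 7 ('c'): no match needed
  Position 8 ('e'): no match needed
  Position 9 ('a'): no match needed
All 2 characters matched => is a subsequence

1


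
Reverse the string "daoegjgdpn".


Input: daoegjgdpn
Reading characters right to left:
  Position 9: 'n'
  Position 8: 'p'
  Position 7: 'd'
  Position 6: 'g'
  Position 5: 'j'
  Position 4: 'g'
  Position 3: 'e'
  Position 2: 'o'
  Position 1: 'a'
  Position 0: 'd'
Reversed: npdgjgeoad

npdgjgeoad


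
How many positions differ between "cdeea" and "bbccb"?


Comparing "cdeea" and "bbccb" position by position:
  Position 0: 'c' vs 'b' => DIFFER
  Position 1: 'd' vs 'b' => DIFFER
  Position 2: 'e' vs 'c' => DIFFER
  Position 3: 'e' vs 'c' => DIFFER
  Position 4: 'a' vs 'b' => DIFFER
Positions that differ: 5

5
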